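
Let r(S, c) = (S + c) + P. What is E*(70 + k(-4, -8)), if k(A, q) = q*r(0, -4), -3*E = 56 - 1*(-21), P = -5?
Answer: -10934/3 ≈ -3644.7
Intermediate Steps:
r(S, c) = -5 + S + c (r(S, c) = (S + c) - 5 = -5 + S + c)
E = -77/3 (E = -(56 - 1*(-21))/3 = -(56 + 21)/3 = -1/3*77 = -77/3 ≈ -25.667)
k(A, q) = -9*q (k(A, q) = q*(-5 + 0 - 4) = q*(-9) = -9*q)
E*(70 + k(-4, -8)) = -77*(70 - 9*(-8))/3 = -77*(70 + 72)/3 = -77/3*142 = -10934/3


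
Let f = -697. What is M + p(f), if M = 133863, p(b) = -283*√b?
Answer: 133863 - 283*I*√697 ≈ 1.3386e+5 - 7471.4*I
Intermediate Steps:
M + p(f) = 133863 - 283*I*√697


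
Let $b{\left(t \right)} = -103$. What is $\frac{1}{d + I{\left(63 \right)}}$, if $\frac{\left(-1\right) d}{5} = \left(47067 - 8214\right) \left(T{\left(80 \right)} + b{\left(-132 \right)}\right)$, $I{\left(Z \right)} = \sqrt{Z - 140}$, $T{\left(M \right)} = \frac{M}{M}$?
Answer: $\frac{19815030}{392635413900977} - \frac{i \sqrt{77}}{392635413900977} \approx 5.0467 \cdot 10^{-8} - 2.2349 \cdot 10^{-14} i$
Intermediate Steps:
$T{\left(M \right)} = 1$
$I{\left(Z \right)} = \sqrt{-140 + Z}$
$d = 19815030$ ($d = - 5 \left(47067 - 8214\right) \left(1 - 103\right) = - 5 \cdot 38853 \left(-102\right) = \left(-5\right) \left(-3963006\right) = 19815030$)
$\frac{1}{d + I{\left(63 \right)}} = \frac{1}{19815030 + \sqrt{-140 + 63}} = \frac{1}{19815030 + \sqrt{-77}} = \frac{1}{19815030 + i \sqrt{77}}$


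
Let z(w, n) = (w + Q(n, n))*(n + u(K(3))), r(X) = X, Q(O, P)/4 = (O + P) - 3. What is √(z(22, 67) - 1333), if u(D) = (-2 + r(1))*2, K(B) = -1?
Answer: √34157 ≈ 184.82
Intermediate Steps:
Q(O, P) = -12 + 4*O + 4*P (Q(O, P) = 4*((O + P) - 3) = 4*(-3 + O + P) = -12 + 4*O + 4*P)
u(D) = -2 (u(D) = (-2 + 1)*2 = -1*2 = -2)
z(w, n) = (-2 + n)*(-12 + w + 8*n) (z(w, n) = (w + (-12 + 4*n + 4*n))*(n - 2) = (w + (-12 + 8*n))*(-2 + n) = (-12 + w + 8*n)*(-2 + n) = (-2 + n)*(-12 + w + 8*n))
√(z(22, 67) - 1333) = √((24 - 28*67 - 2*22 + 8*67² + 67*22) - 1333) = √((24 - 1876 - 44 + 8*4489 + 1474) - 1333) = √((24 - 1876 - 44 + 35912 + 1474) - 1333) = √(35490 - 1333) = √34157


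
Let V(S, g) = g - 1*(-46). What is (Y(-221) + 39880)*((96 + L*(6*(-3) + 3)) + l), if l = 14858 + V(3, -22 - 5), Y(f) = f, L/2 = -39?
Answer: 640215237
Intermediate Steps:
L = -78 (L = 2*(-39) = -78)
V(S, g) = 46 + g (V(S, g) = g + 46 = 46 + g)
l = 14877 (l = 14858 + (46 + (-22 - 5)) = 14858 + (46 - 27) = 14858 + 19 = 14877)
(Y(-221) + 39880)*((96 + L*(6*(-3) + 3)) + l) = (-221 + 39880)*((96 - 78*(6*(-3) + 3)) + 14877) = 39659*((96 - 78*(-18 + 3)) + 14877) = 39659*((96 - 78*(-15)) + 14877) = 39659*((96 + 1170) + 14877) = 39659*(1266 + 14877) = 39659*16143 = 640215237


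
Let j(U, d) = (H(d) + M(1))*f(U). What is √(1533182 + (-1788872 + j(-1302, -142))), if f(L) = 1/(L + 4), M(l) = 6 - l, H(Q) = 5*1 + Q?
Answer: 2*I*√222514134/59 ≈ 505.66*I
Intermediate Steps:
H(Q) = 5 + Q
f(L) = 1/(4 + L)
j(U, d) = (10 + d)/(4 + U) (j(U, d) = ((5 + d) + (6 - 1*1))/(4 + U) = ((5 + d) + (6 - 1))/(4 + U) = ((5 + d) + 5)/(4 + U) = (10 + d)/(4 + U))
√(1533182 + (-1788872 + j(-1302, -142))) = √(1533182 + (-1788872 + (10 - 142)/(4 - 1302))) = √(1533182 + (-1788872 - 132/(-1298))) = √(1533182 + (-1788872 - 1/1298*(-132))) = √(1533182 + (-1788872 + 6/59)) = √(1533182 - 105543442/59) = √(-15085704/59) = 2*I*√222514134/59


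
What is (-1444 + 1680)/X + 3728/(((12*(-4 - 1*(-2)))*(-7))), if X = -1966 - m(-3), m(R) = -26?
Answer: 224771/10185 ≈ 22.069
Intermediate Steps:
X = -1940 (X = -1966 - 1*(-26) = -1966 + 26 = -1940)
(-1444 + 1680)/X + 3728/(((12*(-4 - 1*(-2)))*(-7))) = (-1444 + 1680)/(-1940) + 3728/(((12*(-4 - 1*(-2)))*(-7))) = 236*(-1/1940) + 3728/(((12*(-4 + 2))*(-7))) = -59/485 + 3728/(((12*(-2))*(-7))) = -59/485 + 3728/((-24*(-7))) = -59/485 + 3728/168 = -59/485 + 3728*(1/168) = -59/485 + 466/21 = 224771/10185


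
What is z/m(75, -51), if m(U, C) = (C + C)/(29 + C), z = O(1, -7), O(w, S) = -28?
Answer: -308/51 ≈ -6.0392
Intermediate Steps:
z = -28
m(U, C) = 2*C/(29 + C) (m(U, C) = (2*C)/(29 + C) = 2*C/(29 + C))
z/m(75, -51) = -28/(2*(-51)/(29 - 51)) = -28/(2*(-51)/(-22)) = -28/(2*(-51)*(-1/22)) = -28/51/11 = -28*11/51 = -308/51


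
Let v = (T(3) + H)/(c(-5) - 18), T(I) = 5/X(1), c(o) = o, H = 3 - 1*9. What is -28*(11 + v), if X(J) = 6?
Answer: -21686/69 ≈ -314.29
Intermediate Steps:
H = -6 (H = 3 - 9 = -6)
T(I) = 5/6
v = 31/138 (v = (5/6 - 6)/(-5 - 18) = -31/6/(-23) = -31/6*(-1/23) = 31/138 ≈ 0.22464)
-28*(11 + v) = -28*(11 + 31/138) = -28*1549/138 = -21686/69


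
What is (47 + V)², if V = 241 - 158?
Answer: 16900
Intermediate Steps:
V = 83
(47 + V)² = (47 + 83)² = 130² = 16900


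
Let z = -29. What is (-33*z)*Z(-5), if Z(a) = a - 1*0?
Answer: -4785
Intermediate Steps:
Z(a) = a (Z(a) = a + 0 = a)
(-33*z)*Z(-5) = -33*(-29)*(-5) = 957*(-5) = -4785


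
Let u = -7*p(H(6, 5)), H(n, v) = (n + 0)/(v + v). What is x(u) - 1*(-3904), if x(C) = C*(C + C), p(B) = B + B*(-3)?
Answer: 101128/25 ≈ 4045.1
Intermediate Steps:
H(n, v) = n/(2*v) (H(n, v) = n/((2*v)) = n*(1/(2*v)) = n/(2*v))
p(B) = -2*B (p(B) = B - 3*B = -2*B)
u = 42/5 (u = -(-14)*(1/2)*6/5 = -(-14)*(1/2)*6*(1/5) = -(-14)*3/5 = -7*(-6/5) = 42/5 ≈ 8.4000)
x(C) = 2*C**2 (x(C) = C*(2*C) = 2*C**2)
x(u) - 1*(-3904) = 2*(42/5)**2 - 1*(-3904) = 2*(1764/25) + 3904 = 3528/25 + 3904 = 101128/25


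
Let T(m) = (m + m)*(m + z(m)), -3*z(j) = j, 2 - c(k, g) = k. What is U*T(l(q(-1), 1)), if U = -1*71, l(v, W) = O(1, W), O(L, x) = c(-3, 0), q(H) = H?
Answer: -7100/3 ≈ -2366.7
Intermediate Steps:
c(k, g) = 2 - k
O(L, x) = 5 (O(L, x) = 2 - 1*(-3) = 2 + 3 = 5)
z(j) = -j/3
l(v, W) = 5
T(m) = 4*m**2/3 (T(m) = (m + m)*(m - m/3) = (2*m)*(2*m/3) = 4*m**2/3)
U = -71
U*T(l(q(-1), 1)) = -284*5**2/3 = -284*25/3 = -71*100/3 = -7100/3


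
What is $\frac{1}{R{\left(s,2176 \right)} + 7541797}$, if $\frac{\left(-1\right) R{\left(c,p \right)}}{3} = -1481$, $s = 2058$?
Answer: $\frac{1}{7546240} \approx 1.3252 \cdot 10^{-7}$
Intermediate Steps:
$R{\left(c,p \right)} = 4443$ ($R{\left(c,p \right)} = \left(-3\right) \left(-1481\right) = 4443$)
$\frac{1}{R{\left(s,2176 \right)} + 7541797} = \frac{1}{4443 + 7541797} = \frac{1}{7546240}$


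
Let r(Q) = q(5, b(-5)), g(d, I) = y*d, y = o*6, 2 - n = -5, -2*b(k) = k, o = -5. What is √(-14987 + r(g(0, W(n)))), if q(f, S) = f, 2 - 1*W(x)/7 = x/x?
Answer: I*√14982 ≈ 122.4*I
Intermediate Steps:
b(k) = -k/2
n = 7 (n = 2 - 1*(-5) = 2 + 5 = 7)
W(x) = 7 (W(x) = 14 - 7*x/x = 14 - 7*1 = 14 - 7 = 7)
y = -30 (y = -5*6 = -30)
g(d, I) = -30*d
r(Q) = 5
√(-14987 + r(g(0, W(n)))) = √(-14987 + 5) = √(-14982) = I*√14982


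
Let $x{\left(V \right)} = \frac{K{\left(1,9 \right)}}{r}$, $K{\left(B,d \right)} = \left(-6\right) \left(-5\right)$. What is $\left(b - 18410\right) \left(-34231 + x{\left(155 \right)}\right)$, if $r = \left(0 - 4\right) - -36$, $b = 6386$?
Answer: $\frac{823164543}{2} \approx 4.1158 \cdot 10^{8}$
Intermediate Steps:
$K{\left(B,d \right)} = 30$
$r = 32$ ($r = -4 + 36 = 32$)
$x{\left(V \right)} = \frac{15}{16}$ ($x{\left(V \right)} = \frac{30}{32} = 30 \cdot \frac{1}{32} = \frac{15}{16}$)
$\left(b - 18410\right) \left(-34231 + x{\left(155 \right)}\right) = \left(6386 - 18410\right) \left(-34231 + \frac{15}{16}\right) = \left(6386 - 18410\right) \left(- \frac{547681}{16}\right) = \left(-12024\right) \left(- \frac{547681}{16}\right) = \frac{823164543}{2}$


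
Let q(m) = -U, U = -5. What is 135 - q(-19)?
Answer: 130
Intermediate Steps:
q(m) = 5 (q(m) = -1*(-5) = 5)
135 - q(-19) = 135 - 1*5 = 135 - 5 = 130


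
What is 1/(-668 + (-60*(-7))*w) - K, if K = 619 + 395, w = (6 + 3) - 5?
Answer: -1026167/1012 ≈ -1014.0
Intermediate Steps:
w = 4 (w = 9 - 5 = 4)
K = 1014
1/(-668 + (-60*(-7))*w) - K = 1/(-668 - 60*(-7)*4) - 1*1014 = 1/(-668 - 15*(-28)*4) - 1014 = 1/(-668 + 420*4) - 1014 = 1/(-668 + 1680) - 1014 = 1/1012 - 1014 = -1026167/1012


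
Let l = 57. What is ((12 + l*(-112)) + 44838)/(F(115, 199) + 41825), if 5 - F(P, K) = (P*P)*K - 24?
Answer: -4274/287769 ≈ -0.014852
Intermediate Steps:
F(P, K) = 29 - K*P**2 (F(P, K) = 5 - ((P*P)*K - 24) = 5 - (P**2*K - 24) = 5 - (K*P**2 - 24) = 5 - (-24 + K*P**2) = 5 + (24 - K*P**2) = 29 - K*P**2)
((12 + l*(-112)) + 44838)/(F(115, 199) + 41825) = ((12 + 57*(-112)) + 44838)/((29 - 1*199*115**2) + 41825) = ((12 - 6384) + 44838)/((29 - 1*199*13225) + 41825) = (-6372 + 44838)/((29 - 2631775) + 41825) = 38466/(-2631746 + 41825) = 38466/(-2589921) = 38466*(-1/2589921) = -4274/287769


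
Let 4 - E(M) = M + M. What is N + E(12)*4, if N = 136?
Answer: 56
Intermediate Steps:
E(M) = 4 - 2*M (E(M) = 4 - (M + M) = 4 - 2*M)
N + E(12)*4 = 136 + (4 - 2*12)*4 = 136 + (4 - 24)*4 = 136 - 20*4 = 136 - 80 = 56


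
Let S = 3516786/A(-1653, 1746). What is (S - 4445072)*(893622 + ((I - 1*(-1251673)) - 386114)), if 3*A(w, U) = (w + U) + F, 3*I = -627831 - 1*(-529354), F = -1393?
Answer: -576583820038139/75 ≈ -7.6878e+12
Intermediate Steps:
I = -98477/3 (I = (-627831 - 1*(-529354))/3 = (-627831 + 529354)/3 = (⅓)*(-98477) = -98477/3 ≈ -32826.)
A(w, U) = -1393/3 + U/3 + w/3 (A(w, U) = ((w + U) - 1393)/3 = ((U + w) - 1393)/3 = (-1393 + U + w)/3 = -1393/3 + U/3 + w/3)
S = -405783/50 (S = 3516786/(-1393/3 + (⅓)*1746 + (⅓)*(-1653)) = 3516786/(-1393/3 + 582 - 551) = 3516786/(-1300/3) = 3516786*(-3/1300) = -405783/50 ≈ -8115.7)
(S - 4445072)*(893622 + ((I - 1*(-1251673)) - 386114)) = (-405783/50 - 4445072)*(893622 + ((-98477/3 - 1*(-1251673)) - 386114)) = -222659383*(893622 + ((-98477/3 + 1251673) - 386114))/50 = -222659383*(893622 + (3656542/3 - 386114))/50 = -222659383*(893622 + 2498200/3)/50 = -222659383/50*5179066/3 = -576583820038139/75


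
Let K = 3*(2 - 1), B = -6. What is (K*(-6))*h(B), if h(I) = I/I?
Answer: -18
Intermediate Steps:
K = 3 (K = 3*1 = 3)
h(I) = 1
(K*(-6))*h(B) = (3*(-6))*1 = -18*1 = -18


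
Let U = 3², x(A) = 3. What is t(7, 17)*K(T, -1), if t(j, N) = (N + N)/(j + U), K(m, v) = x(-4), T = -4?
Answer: 51/8 ≈ 6.3750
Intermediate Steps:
U = 9
K(m, v) = 3
t(j, N) = 2*N/(9 + j) (t(j, N) = (N + N)/(j + 9) = (2*N)/(9 + j) = 2*N/(9 + j))
t(7, 17)*K(T, -1) = (2*17/(9 + 7))*3 = (2*17/16)*3 = (2*17*(1/16))*3 = (17/8)*3 = 51/8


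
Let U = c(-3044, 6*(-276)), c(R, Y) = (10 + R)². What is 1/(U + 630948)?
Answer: 1/9836104 ≈ 1.0167e-7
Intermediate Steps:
U = 9205156 (U = (10 - 3044)² = (-3034)² = 9205156)
1/(U + 630948) = 1/(9205156 + 630948) = 1/9836104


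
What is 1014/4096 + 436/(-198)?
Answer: -396271/202752 ≈ -1.9545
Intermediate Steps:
1014/4096 + 436/(-198) = 1014*(1/4096) + 436*(-1/198) = 507/2048 - 218/99 = -396271/202752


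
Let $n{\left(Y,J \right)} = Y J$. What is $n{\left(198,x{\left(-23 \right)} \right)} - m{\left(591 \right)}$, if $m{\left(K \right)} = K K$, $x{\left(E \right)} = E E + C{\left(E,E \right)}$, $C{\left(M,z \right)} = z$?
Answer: $-249093$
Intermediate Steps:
$x{\left(E \right)} = E + E^{2}$ ($x{\left(E \right)} = E E + E = E^{2} + E = E + E^{2}$)
$m{\left(K \right)} = K^{2}$
$n{\left(Y,J \right)} = J Y$
$n{\left(198,x{\left(-23 \right)} \right)} - m{\left(591 \right)} = - 23 \left(1 - 23\right) 198 - 591^{2} = \left(-23\right) \left(-22\right) 198 - 349281 = 506 \cdot 198 - 349281 = 100188 - 349281 = -249093$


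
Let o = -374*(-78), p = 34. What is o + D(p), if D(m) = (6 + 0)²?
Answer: 29208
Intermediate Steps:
D(m) = 36 (D(m) = 6² = 36)
o = 29172
o + D(p) = 29172 + 36 = 29208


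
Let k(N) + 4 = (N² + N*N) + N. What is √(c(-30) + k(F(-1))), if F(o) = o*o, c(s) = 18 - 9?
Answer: 2*√2 ≈ 2.8284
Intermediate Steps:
c(s) = 9
F(o) = o²
k(N) = -4 + N + 2*N² (k(N) = -4 + ((N² + N*N) + N) = -4 + ((N² + N²) + N) = -4 + (2*N² + N) = -4 + (N + 2*N²) = -4 + N + 2*N²)
√(c(-30) + k(F(-1))) = √(9 + (-4 + (-1)² + 2*((-1)²)²)) = √(9 + (-4 + 1 + 2*1²)) = √(9 + (-4 + 1 + 2*1)) = √(9 + (-4 + 1 + 2)) = √(9 - 1) = √8 = 2*√2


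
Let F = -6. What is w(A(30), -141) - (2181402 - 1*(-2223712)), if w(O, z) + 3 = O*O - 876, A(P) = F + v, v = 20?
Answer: -4405797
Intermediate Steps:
A(P) = 14 (A(P) = -6 + 20 = 14)
w(O, z) = -879 + O² (w(O, z) = -3 + (O*O - 876) = -3 + (O² - 876) = -3 + (-876 + O²) = -879 + O²)
w(A(30), -141) - (2181402 - 1*(-2223712)) = (-879 + 14²) - (2181402 - 1*(-2223712)) = (-879 + 196) - (2181402 + 2223712) = -683 - 1*4405114 = -683 - 4405114 = -4405797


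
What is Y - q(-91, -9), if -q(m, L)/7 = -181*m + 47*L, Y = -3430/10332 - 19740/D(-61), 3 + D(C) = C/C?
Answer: 90187783/738 ≈ 1.2221e+5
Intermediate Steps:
D(C) = -2 (D(C) = -3 + C/C = -3 + 1 = -2)
Y = 7283815/738 (Y = -3430/10332 - 19740/(-2) = -3430*1/10332 - 19740*(-½) = -245/738 + 9870 = 7283815/738 ≈ 9869.7)
q(m, L) = -329*L + 1267*m (q(m, L) = -7*(-181*m + 47*L) = -329*L + 1267*m)
Y - q(-91, -9) = 7283815/738 - (-329*(-9) + 1267*(-91)) = 7283815/738 - (2961 - 115297) = 7283815/738 - 1*(-112336) = 7283815/738 + 112336 = 90187783/738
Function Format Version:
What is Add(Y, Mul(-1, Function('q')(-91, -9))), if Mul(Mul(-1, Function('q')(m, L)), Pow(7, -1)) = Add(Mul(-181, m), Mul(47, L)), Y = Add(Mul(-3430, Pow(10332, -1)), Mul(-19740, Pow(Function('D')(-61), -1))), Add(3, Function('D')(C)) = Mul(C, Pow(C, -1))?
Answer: Rational(90187783, 738) ≈ 1.2221e+5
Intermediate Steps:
Function('D')(C) = -2 (Function('D')(C) = Add(-3, Mul(C, Pow(C, -1))) = Add(-3, 1) = -2)
Y = Rational(7283815, 738) (Y = Add(Mul(-3430, Pow(10332, -1)), Mul(-19740, Pow(-2, -1))) = Add(Mul(-3430, Rational(1, 10332)), Mul(-19740, Rational(-1, 2))) = Add(Rational(-245, 738), 9870) = Rational(7283815, 738) ≈ 9869.7)
Function('q')(m, L) = Add(Mul(-329, L), Mul(1267, m)) (Function('q')(m, L) = Mul(-7, Add(Mul(-181, m), Mul(47, L))) = Add(Mul(-329, L), Mul(1267, m)))
Add(Y, Mul(-1, Function('q')(-91, -9))) = Add(Rational(7283815, 738), Mul(-1, Add(Mul(-329, -9), Mul(1267, -91)))) = Add(Rational(7283815, 738), Mul(-1, Add(2961, -115297))) = Add(Rational(7283815, 738), Mul(-1, -112336)) = Add(Rational(7283815, 738), 112336) = Rational(90187783, 738)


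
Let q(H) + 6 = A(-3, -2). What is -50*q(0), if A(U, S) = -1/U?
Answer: 850/3 ≈ 283.33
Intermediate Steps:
q(H) = -17/3 (q(H) = -6 - 1/(-3) = -6 - 1*(-⅓) = -6 + ⅓ = -17/3)
-50*q(0) = -50*(-17/3) = 850/3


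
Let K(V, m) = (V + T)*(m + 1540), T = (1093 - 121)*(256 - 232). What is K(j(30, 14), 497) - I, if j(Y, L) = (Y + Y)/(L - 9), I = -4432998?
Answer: 51976578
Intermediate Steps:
T = 23328 (T = 972*24 = 23328)
j(Y, L) = 2*Y/(-9 + L) (j(Y, L) = (2*Y)/(-9 + L) = 2*Y/(-9 + L))
K(V, m) = (1540 + m)*(23328 + V) (K(V, m) = (V + 23328)*(m + 1540) = (23328 + V)*(1540 + m) = (1540 + m)*(23328 + V))
K(j(30, 14), 497) - I = (35925120 + 1540*(2*30/(-9 + 14)) + 23328*497 + (2*30/(-9 + 14))*497) - 1*(-4432998) = (35925120 + 1540*(2*30/5) + 11594016 + (2*30/5)*497) + 4432998 = (35925120 + 1540*(2*30*(1/5)) + 11594016 + (2*30*(1/5))*497) + 4432998 = (35925120 + 1540*12 + 11594016 + 12*497) + 4432998 = (35925120 + 18480 + 11594016 + 5964) + 4432998 = 47543580 + 4432998 = 51976578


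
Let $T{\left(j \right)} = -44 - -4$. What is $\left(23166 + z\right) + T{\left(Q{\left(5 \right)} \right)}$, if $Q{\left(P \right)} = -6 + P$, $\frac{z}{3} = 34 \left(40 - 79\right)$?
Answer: $19148$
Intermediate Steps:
$z = -3978$ ($z = 3 \cdot 34 \left(40 - 79\right) = 3 \cdot 34 \left(-39\right) = 3 \left(-1326\right) = -3978$)
$T{\left(j \right)} = -40$ ($T{\left(j \right)} = -44 + 4 = -40$)
$\left(23166 + z\right) + T{\left(Q{\left(5 \right)} \right)} = \left(23166 - 3978\right) - 40 = 19188 - 40 = 19148$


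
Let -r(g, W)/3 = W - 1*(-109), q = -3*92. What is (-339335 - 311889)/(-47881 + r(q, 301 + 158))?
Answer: 651224/49585 ≈ 13.133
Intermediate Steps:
q = -276
r(g, W) = -327 - 3*W (r(g, W) = -3*(W - 1*(-109)) = -3*(W + 109) = -3*(109 + W) = -327 - 3*W)
(-339335 - 311889)/(-47881 + r(q, 301 + 158)) = (-339335 - 311889)/(-47881 + (-327 - 3*(301 + 158))) = -651224/(-47881 + (-327 - 3*459)) = -651224/(-47881 + (-327 - 1377)) = -651224/(-47881 - 1704) = -651224/(-49585) = -651224*(-1/49585) = 651224/49585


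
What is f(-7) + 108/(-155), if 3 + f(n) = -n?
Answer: 512/155 ≈ 3.3032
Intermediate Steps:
f(n) = -3 - n
f(-7) + 108/(-155) = (-3 - 1*(-7)) + 108/(-155) = (-3 + 7) + 108*(-1/155) = 4 - 108/155 = 512/155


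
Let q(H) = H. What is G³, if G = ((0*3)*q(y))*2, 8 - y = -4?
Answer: 0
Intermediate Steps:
y = 12 (y = 8 - 1*(-4) = 8 + 4 = 12)
G = 0 (G = ((0*3)*12)*2 = (0*12)*2 = 0*2 = 0)
G³ = 0³ = 0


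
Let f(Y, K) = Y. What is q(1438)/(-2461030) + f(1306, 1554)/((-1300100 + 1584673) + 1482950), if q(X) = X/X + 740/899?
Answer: 262416689693/355507680790210 ≈ 0.00073815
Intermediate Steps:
q(X) = 1639/899 (q(X) = 1 + 740*(1/899) = 1 + 740/899 = 1639/899)
q(1438)/(-2461030) + f(1306, 1554)/((-1300100 + 1584673) + 1482950) = (1639/899)/(-2461030) + 1306/((-1300100 + 1584673) + 1482950) = (1639/899)*(-1/2461030) + 1306/(284573 + 1482950) = -149/201133270 + 1306/1767523 = 262416689693/355507680790210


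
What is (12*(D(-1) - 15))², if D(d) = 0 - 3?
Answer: 46656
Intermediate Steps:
D(d) = -3
(12*(D(-1) - 15))² = (12*(-3 - 15))² = (12*(-18))² = (-216)² = 46656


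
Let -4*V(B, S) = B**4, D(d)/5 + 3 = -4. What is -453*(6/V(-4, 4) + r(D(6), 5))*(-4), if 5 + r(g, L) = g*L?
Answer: -2610639/8 ≈ -3.2633e+5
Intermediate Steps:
D(d) = -35 (D(d) = -15 + 5*(-4) = -15 - 20 = -35)
V(B, S) = -B**4/4
r(g, L) = -5 + L*g (r(g, L) = -5 + g*L = -5 + L*g)
-453*(6/V(-4, 4) + r(D(6), 5))*(-4) = -453*(6/((-1/4*(-4)**4)) + (-5 + 5*(-35)))*(-4) = -453*(6/((-1/4*256)) + (-5 - 175))*(-4) = -453*(6/(-64) - 180)*(-4) = -453*(6*(-1/64) - 180)*(-4) = -453*(-3/32 - 180)*(-4) = -(-2610639)*(-4)/32 = -453*5763/8 = -2610639/8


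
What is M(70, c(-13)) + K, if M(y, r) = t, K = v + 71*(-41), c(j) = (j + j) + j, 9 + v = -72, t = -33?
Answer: -3025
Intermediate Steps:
v = -81 (v = -9 - 72 = -81)
c(j) = 3*j (c(j) = 2*j + j = 3*j)
K = -2992 (K = -81 + 71*(-41) = -81 - 2911 = -2992)
M(y, r) = -33
M(70, c(-13)) + K = -33 - 2992 = -3025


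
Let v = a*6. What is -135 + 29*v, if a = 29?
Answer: 4911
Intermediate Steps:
v = 174 (v = 29*6 = 174)
-135 + 29*v = -135 + 29*174 = -135 + 5046 = 4911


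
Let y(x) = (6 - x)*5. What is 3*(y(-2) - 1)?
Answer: 117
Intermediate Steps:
y(x) = 30 - 5*x
3*(y(-2) - 1) = 3*((30 - 5*(-2)) - 1) = 3*((30 + 10) - 1) = 3*(40 - 1) = 3*39 = 117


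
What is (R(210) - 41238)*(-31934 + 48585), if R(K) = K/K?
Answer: -686637287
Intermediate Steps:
R(K) = 1
(R(210) - 41238)*(-31934 + 48585) = (1 - 41238)*(-31934 + 48585) = -41237*16651 = -686637287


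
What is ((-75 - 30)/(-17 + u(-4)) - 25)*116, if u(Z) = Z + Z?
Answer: -12064/5 ≈ -2412.8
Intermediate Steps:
u(Z) = 2*Z
((-75 - 30)/(-17 + u(-4)) - 25)*116 = ((-75 - 30)/(-17 + 2*(-4)) - 25)*116 = (-105/(-17 - 8) - 25)*116 = (-105/(-25) - 25)*116 = (-105*(-1/25) - 25)*116 = (21/5 - 25)*116 = -104/5*116 = -12064/5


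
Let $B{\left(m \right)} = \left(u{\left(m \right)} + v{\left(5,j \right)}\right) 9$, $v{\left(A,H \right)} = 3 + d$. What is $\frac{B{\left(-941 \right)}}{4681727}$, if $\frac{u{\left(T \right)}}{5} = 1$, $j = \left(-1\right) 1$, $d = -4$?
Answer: $\frac{36}{4681727} \approx 7.6895 \cdot 10^{-6}$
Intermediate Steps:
$j = -1$
$v{\left(A,H \right)} = -1$ ($v{\left(A,H \right)} = 3 - 4 = -1$)
$u{\left(T \right)} = 5$ ($u{\left(T \right)} = 5 \cdot 1 = 5$)
$B{\left(m \right)} = 36$ ($B{\left(m \right)} = \left(5 - 1\right) 9 = 4 \cdot 9 = 36$)
$\frac{B{\left(-941 \right)}}{4681727} = \frac{36}{4681727}$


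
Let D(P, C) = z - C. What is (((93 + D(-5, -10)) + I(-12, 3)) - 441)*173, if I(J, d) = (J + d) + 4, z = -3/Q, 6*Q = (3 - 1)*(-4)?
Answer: -235799/4 ≈ -58950.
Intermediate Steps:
Q = -4/3 (Q = ((3 - 1)*(-4))/6 = (2*(-4))/6 = (⅙)*(-8) = -4/3 ≈ -1.3333)
z = 9/4 (z = -3/(-4/3) = -3*(-¾) = 9/4 ≈ 2.2500)
I(J, d) = 4 + J + d
D(P, C) = 9/4 - C
(((93 + D(-5, -10)) + I(-12, 3)) - 441)*173 = (((93 + (9/4 - 1*(-10))) + (4 - 12 + 3)) - 441)*173 = (((93 + (9/4 + 10)) - 5) - 441)*173 = (((93 + 49/4) - 5) - 441)*173 = ((421/4 - 5) - 441)*173 = (401/4 - 441)*173 = -1363/4*173 = -235799/4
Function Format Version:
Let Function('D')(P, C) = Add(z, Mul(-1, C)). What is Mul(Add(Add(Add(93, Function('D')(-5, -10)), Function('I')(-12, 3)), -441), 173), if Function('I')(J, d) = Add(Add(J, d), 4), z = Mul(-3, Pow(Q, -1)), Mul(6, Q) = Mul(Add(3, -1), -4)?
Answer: Rational(-235799, 4) ≈ -58950.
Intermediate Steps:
Q = Rational(-4, 3) (Q = Mul(Rational(1, 6), Mul(Add(3, -1), -4)) = Mul(Rational(1, 6), Mul(2, -4)) = Mul(Rational(1, 6), -8) = Rational(-4, 3) ≈ -1.3333)
z = Rational(9, 4) (z = Mul(-3, Pow(Rational(-4, 3), -1)) = Mul(-3, Rational(-3, 4)) = Rational(9, 4) ≈ 2.2500)
Function('I')(J, d) = Add(4, J, d)
Function('D')(P, C) = Add(Rational(9, 4), Mul(-1, C))
Mul(Add(Add(Add(93, Function('D')(-5, -10)), Function('I')(-12, 3)), -441), 173) = Mul(Add(Add(Add(93, Add(Rational(9, 4), Mul(-1, -10))), Add(4, -12, 3)), -441), 173) = Mul(Add(Add(Add(93, Add(Rational(9, 4), 10)), -5), -441), 173) = Mul(Add(Add(Add(93, Rational(49, 4)), -5), -441), 173) = Mul(Add(Add(Rational(421, 4), -5), -441), 173) = Mul(Add(Rational(401, 4), -441), 173) = Mul(Rational(-1363, 4), 173) = Rational(-235799, 4)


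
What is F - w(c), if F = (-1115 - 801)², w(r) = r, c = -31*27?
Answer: 3671893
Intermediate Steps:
c = -837
F = 3671056 (F = (-1916)² = 3671056)
F - w(c) = 3671056 - 1*(-837) = 3671056 + 837 = 3671893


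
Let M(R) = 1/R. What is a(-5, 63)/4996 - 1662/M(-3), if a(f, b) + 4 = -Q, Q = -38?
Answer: 12455045/2498 ≈ 4986.0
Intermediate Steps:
a(f, b) = 34 (a(f, b) = -4 - 1*(-38) = -4 + 38 = 34)
a(-5, 63)/4996 - 1662/M(-3) = 34/4996 - 1662/(1/(-3)) = 34*(1/4996) - 1662/(-⅓) = 17/2498 - 1662*(-3) = 17/2498 + 4986 = 12455045/2498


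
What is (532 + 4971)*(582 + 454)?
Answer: 5701108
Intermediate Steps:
(532 + 4971)*(582 + 454) = 5503*1036 = 5701108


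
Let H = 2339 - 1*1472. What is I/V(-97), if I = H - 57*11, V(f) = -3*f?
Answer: 80/97 ≈ 0.82474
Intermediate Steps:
H = 867 (H = 2339 - 1472 = 867)
I = 240 (I = 867 - 57*11 = 867 - 627 = 240)
I/V(-97) = 240/((-3*(-97))) = 240/291 = 240*(1/291) = 80/97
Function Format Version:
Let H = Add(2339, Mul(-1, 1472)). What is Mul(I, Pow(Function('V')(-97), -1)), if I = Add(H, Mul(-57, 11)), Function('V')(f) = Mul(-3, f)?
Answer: Rational(80, 97) ≈ 0.82474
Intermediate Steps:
H = 867 (H = Add(2339, -1472) = 867)
I = 240 (I = Add(867, Mul(-57, 11)) = Add(867, -627) = 240)
Mul(I, Pow(Function('V')(-97), -1)) = Mul(240, Pow(Mul(-3, -97), -1)) = Mul(240, Pow(291, -1)) = Mul(240, Rational(1, 291)) = Rational(80, 97)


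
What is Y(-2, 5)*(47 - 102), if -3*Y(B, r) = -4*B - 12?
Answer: -220/3 ≈ -73.333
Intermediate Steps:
Y(B, r) = 4 + 4*B/3 (Y(B, r) = -(-4*B - 12)/3 = -(-12 - 4*B)/3 = 4 + 4*B/3)
Y(-2, 5)*(47 - 102) = (4 + (4/3)*(-2))*(47 - 102) = (4 - 8/3)*(-55) = (4/3)*(-55) = -220/3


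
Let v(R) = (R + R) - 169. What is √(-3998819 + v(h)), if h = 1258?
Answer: 2*I*√999118 ≈ 1999.1*I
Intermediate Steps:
v(R) = -169 + 2*R (v(R) = 2*R - 169 = -169 + 2*R)
√(-3998819 + v(h)) = √(-3998819 + (-169 + 2*1258)) = √(-3998819 + (-169 + 2516)) = √(-3998819 + 2347) = √(-3996472) = 2*I*√999118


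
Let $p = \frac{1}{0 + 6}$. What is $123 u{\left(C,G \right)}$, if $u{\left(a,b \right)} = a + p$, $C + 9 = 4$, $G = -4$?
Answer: $- \frac{1189}{2} \approx -594.5$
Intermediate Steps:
$C = -5$ ($C = -9 + 4 = -5$)
$p = \frac{1}{6} \approx 0.16667$
$u{\left(a,b \right)} = \frac{1}{6} + a$ ($u{\left(a,b \right)} = a + \frac{1}{6} = \frac{1}{6} + a$)
$123 u{\left(C,G \right)} = 123 \left(\frac{1}{6} - 5\right) = 123 \left(- \frac{29}{6}\right) = - \frac{1189}{2}$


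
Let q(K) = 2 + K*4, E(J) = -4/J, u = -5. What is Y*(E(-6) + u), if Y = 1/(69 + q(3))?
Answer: -13/249 ≈ -0.052209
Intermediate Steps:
q(K) = 2 + 4*K
Y = 1/83 (Y = 1/(69 + (2 + 4*3)) = 1/(69 + (2 + 12)) = 1/(69 + 14) = 1/83 ≈ 0.012048)
Y*(E(-6) + u) = (-4/(-6) - 5)/83 = (-4*(-1/6) - 5)/83 = (2/3 - 5)/83 = (1/83)*(-13/3) = -13/249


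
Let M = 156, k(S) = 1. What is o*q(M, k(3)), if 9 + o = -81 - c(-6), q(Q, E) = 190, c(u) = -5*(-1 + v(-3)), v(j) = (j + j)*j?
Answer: -950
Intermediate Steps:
v(j) = 2*j**2 (v(j) = (2*j)*j = 2*j**2)
c(u) = -85 (c(u) = -5*(-1 + 2*(-3)**2) = -5*(-1 + 2*9) = -5*(-1 + 18) = -5*17 = -85)
o = -5 (o = -9 + (-81 - 1*(-85)) = -9 + (-81 + 85) = -9 + 4 = -5)
o*q(M, k(3)) = -5*190 = -950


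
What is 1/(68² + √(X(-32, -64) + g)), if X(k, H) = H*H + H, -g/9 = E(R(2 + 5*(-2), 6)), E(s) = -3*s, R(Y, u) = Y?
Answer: 578/2672195 - 3*√106/10688780 ≈ 0.00021341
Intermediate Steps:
g = -216 (g = -(-27)*(2 + 5*(-2)) = -(-27)*(2 - 10) = -(-27)*(-8) = -9*24 = -216)
X(k, H) = H + H² (X(k, H) = H² + H = H + H²)
1/(68² + √(X(-32, -64) + g)) = 1/(68² + √(-64*(1 - 64) - 216)) = 1/(4624 + √(-64*(-63) - 216)) = 1/(4624 + √(4032 - 216)) = 1/(4624 + √3816) = 1/(4624 + 6*√106)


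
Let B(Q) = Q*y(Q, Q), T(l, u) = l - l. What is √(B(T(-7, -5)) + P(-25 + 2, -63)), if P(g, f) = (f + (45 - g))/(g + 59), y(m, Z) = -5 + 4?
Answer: √5/6 ≈ 0.37268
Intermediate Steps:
y(m, Z) = -1
P(g, f) = (45 + f - g)/(59 + g)
T(l, u) = 0
B(Q) = -Q (B(Q) = Q*(-1) = -Q)
√(B(T(-7, -5)) + P(-25 + 2, -63)) = √(-1*0 + (45 - 63 - (-25 + 2))/(59 + (-25 + 2))) = √(0 + (45 - 63 - 1*(-23))/(59 - 23)) = √(0 + (45 - 63 + 23)/36) = √(0 + (1/36)*5) = √(0 + 5/36) = √(5/36) = √5/6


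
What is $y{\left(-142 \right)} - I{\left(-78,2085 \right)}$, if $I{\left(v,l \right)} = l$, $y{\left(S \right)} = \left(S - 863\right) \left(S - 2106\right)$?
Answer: $2257155$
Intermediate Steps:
$y{\left(S \right)} = \left(-2106 + S\right) \left(-863 + S\right)$ ($y{\left(S \right)} = \left(-863 + S\right) \left(-2106 + S\right) = \left(-2106 + S\right) \left(-863 + S\right)$)
$y{\left(-142 \right)} - I{\left(-78,2085 \right)} = \left(1817478 + \left(-142\right)^{2} - -421598\right) - 2085 = \left(1817478 + 20164 + 421598\right) - 2085 = 2259240 - 2085 = 2257155$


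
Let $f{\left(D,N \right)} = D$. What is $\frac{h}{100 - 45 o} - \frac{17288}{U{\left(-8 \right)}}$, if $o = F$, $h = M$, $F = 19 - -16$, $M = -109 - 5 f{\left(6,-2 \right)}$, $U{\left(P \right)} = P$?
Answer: $\frac{3187614}{1475} \approx 2161.1$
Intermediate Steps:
$M = -139$ ($M = -109 - 30 = -139$)
$F = 35$ ($F = 19 + 16 = 35$)
$h = -139$
$o = 35$
$\frac{h}{100 - 45 o} - \frac{17288}{U{\left(-8 \right)}} = - \frac{139}{100 - 1575} - \frac{17288}{-8} = - \frac{139}{100 - 1575} - -2161 = - \frac{139}{-1475} + 2161 = \left(-139\right) \left(- \frac{1}{1475}\right) + 2161 = \frac{139}{1475} + 2161 = \frac{3187614}{1475}$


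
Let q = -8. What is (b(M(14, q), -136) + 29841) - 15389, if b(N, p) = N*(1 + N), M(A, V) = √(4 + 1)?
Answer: 14457 + √5 ≈ 14459.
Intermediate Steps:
M(A, V) = √5
(b(M(14, q), -136) + 29841) - 15389 = (√5*(1 + √5) + 29841) - 15389 = (29841 + √5*(1 + √5)) - 15389 = 14452 + √5*(1 + √5)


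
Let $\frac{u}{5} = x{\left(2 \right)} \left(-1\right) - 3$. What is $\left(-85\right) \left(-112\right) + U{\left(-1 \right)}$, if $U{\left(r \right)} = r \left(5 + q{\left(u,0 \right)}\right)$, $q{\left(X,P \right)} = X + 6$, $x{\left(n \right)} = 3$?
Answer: $9539$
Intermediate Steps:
$u = -30$ ($u = 5 \left(3 \left(-1\right) - 3\right) = 5 \left(-3 - 3\right) = 5 \left(-6\right) = -30$)
$q{\left(X,P \right)} = 6 + X$
$U{\left(r \right)} = - 19 r$ ($U{\left(r \right)} = r \left(5 + \left(6 - 30\right)\right) = r \left(5 - 24\right) = r \left(-19\right) = - 19 r$)
$\left(-85\right) \left(-112\right) + U{\left(-1 \right)} = \left(-85\right) \left(-112\right) - -19 = 9520 + 19 = 9539$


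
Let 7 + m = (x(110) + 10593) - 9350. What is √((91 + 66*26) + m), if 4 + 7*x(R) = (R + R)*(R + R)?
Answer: √487879/7 ≈ 99.783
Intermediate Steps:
x(R) = -4/7 + 4*R²/7 (x(R) = -4/7 + ((R + R)*(R + R))/7 = -4/7 + ((2*R)*(2*R))/7 = -4/7 + (4*R²)/7 = -4/7 + 4*R²/7)
m = 57048/7 (m = -7 + (((-4/7 + (4/7)*110²) + 10593) - 9350) = -7 + (((-4/7 + (4/7)*12100) + 10593) - 9350) = -7 + (((-4/7 + 48400/7) + 10593) - 9350) = -7 + ((48396/7 + 10593) - 9350) = -7 + (122547/7 - 9350) = -7 + 57097/7 = 57048/7 ≈ 8149.7)
√((91 + 66*26) + m) = √((91 + 66*26) + 57048/7) = √((91 + 1716) + 57048/7) = √(1807 + 57048/7) = √(69697/7) = √487879/7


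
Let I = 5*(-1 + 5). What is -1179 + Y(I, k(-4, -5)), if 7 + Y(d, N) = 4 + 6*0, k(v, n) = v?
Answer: -1182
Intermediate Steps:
I = 20 (I = 5*4 = 20)
Y(d, N) = -3 (Y(d, N) = -7 + (4 + 6*0) = -7 + (4 + 0) = -7 + 4 = -3)
-1179 + Y(I, k(-4, -5)) = -1179 - 3 = -1182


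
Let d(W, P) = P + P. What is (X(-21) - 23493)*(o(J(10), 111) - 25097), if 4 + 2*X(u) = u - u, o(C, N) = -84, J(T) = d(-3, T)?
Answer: 591627595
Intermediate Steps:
d(W, P) = 2*P
J(T) = 2*T
X(u) = -2 (X(u) = -2 + (u - u)/2 = -2 + (½)*0 = -2 + 0 = -2)
(X(-21) - 23493)*(o(J(10), 111) - 25097) = (-2 - 23493)*(-84 - 25097) = -23495*(-25181) = 591627595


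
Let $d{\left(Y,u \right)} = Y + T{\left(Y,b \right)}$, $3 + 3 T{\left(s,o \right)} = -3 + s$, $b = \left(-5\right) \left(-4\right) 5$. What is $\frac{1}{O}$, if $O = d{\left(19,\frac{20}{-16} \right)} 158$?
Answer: $\frac{3}{11060} \approx 0.00027125$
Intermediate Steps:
$b = 100$ ($b = 20 \cdot 5 = 100$)
$T{\left(s,o \right)} = -2 + \frac{s}{3}$ ($T{\left(s,o \right)} = -1 + \frac{-3 + s}{3} = -1 + \left(-1 + \frac{s}{3}\right) = -2 + \frac{s}{3}$)
$d{\left(Y,u \right)} = -2 + \frac{4 Y}{3}$ ($d{\left(Y,u \right)} = Y + \left(-2 + \frac{Y}{3}\right) = -2 + \frac{4 Y}{3}$)
$O = \frac{11060}{3}$ ($O = \left(-2 + \frac{4}{3} \cdot 19\right) 158 = \left(-2 + \frac{76}{3}\right) 158 = \frac{70}{3} \cdot 158 = \frac{11060}{3} \approx 3686.7$)
$\frac{1}{O} = \frac{1}{\frac{11060}{3}} = \frac{3}{11060}$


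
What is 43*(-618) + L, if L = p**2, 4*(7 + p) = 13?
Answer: -424959/16 ≈ -26560.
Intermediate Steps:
p = -15/4 (p = -7 + (1/4)*13 = -7 + 13/4 = -15/4 ≈ -3.7500)
L = 225/16 (L = (-15/4)**2 = 225/16 ≈ 14.063)
43*(-618) + L = 43*(-618) + 225/16 = -26574 + 225/16 = -424959/16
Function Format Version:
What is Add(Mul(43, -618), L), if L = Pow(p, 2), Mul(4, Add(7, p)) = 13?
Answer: Rational(-424959, 16) ≈ -26560.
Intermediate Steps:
p = Rational(-15, 4) (p = Add(-7, Mul(Rational(1, 4), 13)) = Add(-7, Rational(13, 4)) = Rational(-15, 4) ≈ -3.7500)
L = Rational(225, 16) (L = Pow(Rational(-15, 4), 2) = Rational(225, 16) ≈ 14.063)
Add(Mul(43, -618), L) = Add(Mul(43, -618), Rational(225, 16)) = Add(-26574, Rational(225, 16)) = Rational(-424959, 16)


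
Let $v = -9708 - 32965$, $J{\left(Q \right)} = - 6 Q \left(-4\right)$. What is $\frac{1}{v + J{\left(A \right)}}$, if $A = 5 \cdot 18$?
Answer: $- \frac{1}{40513} \approx -2.4683 \cdot 10^{-5}$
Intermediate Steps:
$A = 90$
$J{\left(Q \right)} = 24 Q$
$v = -42673$ ($v = -9708 - 32965 = -42673$)
$\frac{1}{v + J{\left(A \right)}} = \frac{1}{-42673 + 24 \cdot 90} = \frac{1}{-42673 + 2160} = \frac{1}{-40513} = - \frac{1}{40513}$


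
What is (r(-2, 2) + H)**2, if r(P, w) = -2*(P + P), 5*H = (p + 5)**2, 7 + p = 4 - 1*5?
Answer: 2401/25 ≈ 96.040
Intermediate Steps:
p = -8 (p = -7 + (4 - 1*5) = -7 + (4 - 5) = -7 - 1 = -8)
H = 9/5 (H = (-8 + 5)**2/5 = (1/5)*(-3)**2 = (1/5)*9 = 9/5 ≈ 1.8000)
r(P, w) = -4*P
(r(-2, 2) + H)**2 = (-4*(-2) + 9/5)**2 = (8 + 9/5)**2 = (49/5)**2 = 2401/25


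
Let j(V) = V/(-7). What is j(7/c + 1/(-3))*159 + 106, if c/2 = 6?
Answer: 2809/28 ≈ 100.32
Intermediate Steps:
c = 12 (c = 2*6 = 12)
j(V) = -V/7 (j(V) = V*(-1/7) = -V/7)
j(7/c + 1/(-3))*159 + 106 = -(7/12 + 1/(-3))/7*159 + 106 = -(7*(1/12) + 1*(-1/3))/7*159 + 106 = -(7/12 - 1/3)/7*159 + 106 = -1/7*1/4*159 + 106 = -1/28*159 + 106 = -159/28 + 106 = 2809/28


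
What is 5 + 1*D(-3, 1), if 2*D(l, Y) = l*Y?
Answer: 7/2 ≈ 3.5000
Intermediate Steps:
D(l, Y) = Y*l/2 (D(l, Y) = (l*Y)/2 = (Y*l)/2 = Y*l/2)
5 + 1*D(-3, 1) = 5 + 1*((½)*1*(-3)) = 5 + 1*(-3/2) = 5 - 3/2 = 7/2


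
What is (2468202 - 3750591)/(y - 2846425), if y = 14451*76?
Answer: 1282389/1748149 ≈ 0.73357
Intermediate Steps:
y = 1098276
(2468202 - 3750591)/(y - 2846425) = (2468202 - 3750591)/(1098276 - 2846425) = -1282389/(-1748149) = -1282389*(-1/1748149) = 1282389/1748149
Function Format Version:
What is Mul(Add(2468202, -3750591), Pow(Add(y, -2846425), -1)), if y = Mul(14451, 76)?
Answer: Rational(1282389, 1748149) ≈ 0.73357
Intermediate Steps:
y = 1098276
Mul(Add(2468202, -3750591), Pow(Add(y, -2846425), -1)) = Mul(Add(2468202, -3750591), Pow(Add(1098276, -2846425), -1)) = Mul(-1282389, Pow(-1748149, -1)) = Mul(-1282389, Rational(-1, 1748149)) = Rational(1282389, 1748149)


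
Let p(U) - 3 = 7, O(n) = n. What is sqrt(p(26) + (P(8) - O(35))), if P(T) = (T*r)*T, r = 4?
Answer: sqrt(231) ≈ 15.199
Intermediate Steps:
p(U) = 10 (p(U) = 3 + 7 = 10)
P(T) = 4*T**2 (P(T) = (T*4)*T = (4*T)*T = 4*T**2)
sqrt(p(26) + (P(8) - O(35))) = sqrt(10 + (4*8**2 - 1*35)) = sqrt(10 + (4*64 - 35)) = sqrt(10 + (256 - 35)) = sqrt(10 + 221) = sqrt(231)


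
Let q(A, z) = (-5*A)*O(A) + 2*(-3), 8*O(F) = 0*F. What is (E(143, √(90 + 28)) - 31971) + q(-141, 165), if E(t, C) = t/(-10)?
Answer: -319913/10 ≈ -31991.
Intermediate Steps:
O(F) = 0 (O(F) = (0*F)/8 = (⅛)*0 = 0)
E(t, C) = -t/10
q(A, z) = -6 (q(A, z) = -5*A*0 + 2*(-3) = 0 - 6 = -6)
(E(143, √(90 + 28)) - 31971) + q(-141, 165) = (-⅒*143 - 31971) - 6 = (-143/10 - 31971) - 6 = -319853/10 - 6 = -319913/10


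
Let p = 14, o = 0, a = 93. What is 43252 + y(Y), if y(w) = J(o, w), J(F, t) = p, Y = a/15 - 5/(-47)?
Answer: 43266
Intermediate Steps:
Y = 1482/235 (Y = 93/15 - 5/(-47) = 93*(1/15) - 5*(-1/47) = 31/5 + 5/47 = 1482/235 ≈ 6.3064)
J(F, t) = 14
y(w) = 14
43252 + y(Y) = 43252 + 14 = 43266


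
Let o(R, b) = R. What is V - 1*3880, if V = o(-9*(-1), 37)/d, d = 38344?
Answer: -148774711/38344 ≈ -3880.0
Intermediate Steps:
V = 9/38344 (V = -9*(-1)/38344 = 9*(1/38344) = 9/38344 ≈ 0.00023472)
V - 1*3880 = 9/38344 - 1*3880 = 9/38344 - 3880 = -148774711/38344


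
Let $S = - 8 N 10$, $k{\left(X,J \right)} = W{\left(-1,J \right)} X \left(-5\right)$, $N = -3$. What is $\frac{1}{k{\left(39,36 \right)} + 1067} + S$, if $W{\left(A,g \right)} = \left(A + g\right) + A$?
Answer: $\frac{1335119}{5563} \approx 240.0$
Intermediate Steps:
$W{\left(A,g \right)} = g + 2 A$
$k{\left(X,J \right)} = - 5 X \left(-2 + J\right)$ ($k{\left(X,J \right)} = \left(J + 2 \left(-1\right)\right) X \left(-5\right) = \left(J - 2\right) X \left(-5\right) = \left(-2 + J\right) X \left(-5\right) = X \left(-2 + J\right) \left(-5\right) = - 5 X \left(-2 + J\right)$)
$S = 240$ ($S = \left(-8\right) \left(-3\right) 10 = 24 \cdot 10 = 240$)
$\frac{1}{k{\left(39,36 \right)} + 1067} + S = \frac{1}{5 \cdot 39 \left(2 - 36\right) + 1067} + 240 = \frac{1}{5 \cdot 39 \left(-34\right) + 1067} + 240 = \frac{1}{-6630 + 1067} + 240 = \frac{1}{-5563} + 240 = - \frac{1}{5563} + 240 = \frac{1335119}{5563}$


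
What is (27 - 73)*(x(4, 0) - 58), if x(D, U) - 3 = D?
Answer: 2346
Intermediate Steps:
x(D, U) = 3 + D
(27 - 73)*(x(4, 0) - 58) = (27 - 73)*((3 + 4) - 58) = -46*(7 - 58) = -46*(-51) = 2346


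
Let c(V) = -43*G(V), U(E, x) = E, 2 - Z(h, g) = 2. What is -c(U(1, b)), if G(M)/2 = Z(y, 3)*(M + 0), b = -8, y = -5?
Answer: 0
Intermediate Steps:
Z(h, g) = 0 (Z(h, g) = 2 - 1*2 = 2 - 2 = 0)
G(M) = 0 (G(M) = 2*(0*(M + 0)) = 2*(0*M) = 2*0 = 0)
c(V) = 0 (c(V) = -43*0 = 0)
-c(U(1, b)) = -1*0 = 0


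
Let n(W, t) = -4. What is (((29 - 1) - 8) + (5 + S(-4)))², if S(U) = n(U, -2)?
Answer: 441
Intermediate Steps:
S(U) = -4
(((29 - 1) - 8) + (5 + S(-4)))² = (((29 - 1) - 8) + (5 - 4))² = ((28 - 8) + 1)² = (20 + 1)² = 21² = 441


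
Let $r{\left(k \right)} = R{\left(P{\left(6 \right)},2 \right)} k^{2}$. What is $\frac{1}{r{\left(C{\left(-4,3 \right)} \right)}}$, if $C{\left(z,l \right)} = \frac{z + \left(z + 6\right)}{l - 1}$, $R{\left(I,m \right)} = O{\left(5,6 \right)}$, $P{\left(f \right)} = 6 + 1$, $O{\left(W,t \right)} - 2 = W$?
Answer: $\frac{1}{7} \approx 0.14286$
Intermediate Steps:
$O{\left(W,t \right)} = 2 + W$
$P{\left(f \right)} = 7$
$R{\left(I,m \right)} = 7$ ($R{\left(I,m \right)} = 2 + 5 = 7$)
$C{\left(z,l \right)} = \frac{6 + 2 z}{-1 + l}$ ($C{\left(z,l \right)} = \frac{z + \left(6 + z\right)}{-1 + l} = \frac{6 + 2 z}{-1 + l}$)
$r{\left(k \right)} = 7 k^{2}$
$\frac{1}{r{\left(C{\left(-4,3 \right)} \right)}} = \frac{1}{7 \left(\frac{2 \left(3 - 4\right)}{-1 + 3}\right)^{2}} = \frac{1}{7 \left(2 \cdot \frac{1}{2} \left(-1\right)\right)^{2}} = \frac{1}{7 \left(-1\right)^{2}} = \frac{1}{7 \cdot 1} = \frac{1}{7}$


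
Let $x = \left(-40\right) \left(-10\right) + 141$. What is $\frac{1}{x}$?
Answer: $\frac{1}{541} \approx 0.0018484$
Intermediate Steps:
$x = 541$ ($x = 400 + 141 = 541$)
$\frac{1}{x} = \frac{1}{541}$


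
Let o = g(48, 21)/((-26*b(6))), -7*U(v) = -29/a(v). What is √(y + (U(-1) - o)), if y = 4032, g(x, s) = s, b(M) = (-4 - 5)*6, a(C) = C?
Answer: √1200764201/546 ≈ 63.465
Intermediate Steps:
b(M) = -54 (b(M) = -9*6 = -54)
U(v) = 29/(7*v) (U(v) = -(-29)/(7*v) = 29/(7*v))
o = 7/468 (o = 21/((-26*(-54))) = 21/1404 = 21*(1/1404) = 7/468 ≈ 0.014957)
√(y + (U(-1) - o)) = √(4032 + ((29/7)/(-1) - 1*7/468)) = √(4032 + ((29/7)*(-1) - 7/468)) = √(4032 + (-29/7 - 7/468)) = √(4032 - 13621/3276) = √(13195211/3276) = √1200764201/546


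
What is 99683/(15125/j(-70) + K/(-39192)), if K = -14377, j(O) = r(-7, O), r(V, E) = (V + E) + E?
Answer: -63810676888/65629509 ≈ -972.29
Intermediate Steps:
r(V, E) = V + 2*E (r(V, E) = (E + V) + E = V + 2*E)
j(O) = -7 + 2*O
99683/(15125/j(-70) + K/(-39192)) = 99683/(15125/(-7 + 2*(-70)) - 14377/(-39192)) = 99683/(15125/(-7 - 140) - 14377*(-1/39192)) = 99683/(15125/(-147) + 14377/39192) = 99683/(15125*(-1/147) + 14377/39192) = 99683/(-15125/147 + 14377/39192) = 99683/(-65629509/640136) = 99683*(-640136/65629509) = -63810676888/65629509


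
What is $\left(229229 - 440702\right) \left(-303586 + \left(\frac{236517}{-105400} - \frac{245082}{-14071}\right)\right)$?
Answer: $\frac{95209554543811502211}{1483083400} \approx 6.4197 \cdot 10^{10}$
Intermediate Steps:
$\left(229229 - 440702\right) \left(-303586 + \left(\frac{236517}{-105400} - \frac{245082}{-14071}\right)\right) = - 211473 \left(-303586 + \left(236517 \left(- \frac{1}{105400}\right) - - \frac{245082}{14071}\right)\right) = - 211473 \left(-303586 + \left(- \frac{236517}{105400} + \frac{245082}{14071}\right)\right) = - 211473 \left(-303586 + \frac{22503612093}{1483083400}\right) = \left(-211473\right) \left(- \frac{450220853460307}{1483083400}\right) = \frac{95209554543811502211}{1483083400}$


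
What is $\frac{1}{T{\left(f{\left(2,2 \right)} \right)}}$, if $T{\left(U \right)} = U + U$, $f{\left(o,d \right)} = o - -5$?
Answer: $\frac{1}{14} \approx 0.071429$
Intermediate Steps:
$f{\left(o,d \right)} = 5 + o$ ($f{\left(o,d \right)} = o + 5 = 5 + o$)
$T{\left(U \right)} = 2 U$
$\frac{1}{T{\left(f{\left(2,2 \right)} \right)}} = \frac{1}{2 \left(5 + 2\right)} = \frac{1}{2 \cdot 7} = \frac{1}{14}$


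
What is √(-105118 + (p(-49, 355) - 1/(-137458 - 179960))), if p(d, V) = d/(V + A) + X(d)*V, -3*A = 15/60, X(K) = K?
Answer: I*√223903584335029772384922/1351883262 ≈ 350.02*I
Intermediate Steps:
A = -1/12 (A = -5/60 = -⅓*¼ = -1/12 ≈ -0.083333)
p(d, V) = V*d + d/(-1/12 + V) (p(d, V) = d/(V - 1/12) + d*V = d/(-1/12 + V) + V*d = V*d + d/(-1/12 + V))
√(-105118 + (p(-49, 355) - 1/(-137458 - 179960))) = √(-105118 + (-49*(12 - 1*355 + 12*355²)/(-1 + 12*355) - 1/(-137458 - 179960))) = √(-105118 + (-49*(12 - 355 + 12*126025)/(-1 + 4260) - 1/(-317418))) = √(-105118 + (-49*(12 - 355 + 1512300)/4259 - 1*(-1/317418))) = √(-105118 + (-49*1/4259*1511957 + 1/317418)) = √(-105118 + (-74085893/4259 + 1/317418)) = √(-105118 - 23516195980015/1351883262) = √(-165623460714931/1351883262) = I*√223903584335029772384922/1351883262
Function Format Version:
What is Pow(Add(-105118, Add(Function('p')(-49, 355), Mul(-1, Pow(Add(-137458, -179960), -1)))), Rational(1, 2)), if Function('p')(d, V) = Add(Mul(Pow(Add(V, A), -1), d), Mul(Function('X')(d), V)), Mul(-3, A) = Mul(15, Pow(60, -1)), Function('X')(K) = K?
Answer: Mul(Rational(1, 1351883262), I, Pow(223903584335029772384922, Rational(1, 2))) ≈ Mul(350.02, I)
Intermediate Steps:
A = Rational(-1, 12) (A = Mul(Rational(-1, 3), Mul(15, Pow(60, -1))) = Mul(Rational(-1, 3), Mul(15, Rational(1, 60))) = Mul(Rational(-1, 3), Rational(1, 4)) = Rational(-1, 12) ≈ -0.083333)
Function('p')(d, V) = Add(Mul(V, d), Mul(d, Pow(Add(Rational(-1, 12), V), -1))) (Function('p')(d, V) = Add(Mul(Pow(Add(V, Rational(-1, 12)), -1), d), Mul(d, V)) = Add(Mul(Pow(Add(Rational(-1, 12), V), -1), d), Mul(V, d)) = Add(Mul(d, Pow(Add(Rational(-1, 12), V), -1)), Mul(V, d)) = Add(Mul(V, d), Mul(d, Pow(Add(Rational(-1, 12), V), -1))))
Pow(Add(-105118, Add(Function('p')(-49, 355), Mul(-1, Pow(Add(-137458, -179960), -1)))), Rational(1, 2)) = Pow(Add(-105118, Add(Mul(-49, Pow(Add(-1, Mul(12, 355)), -1), Add(12, Mul(-1, 355), Mul(12, Pow(355, 2)))), Mul(-1, Pow(Add(-137458, -179960), -1)))), Rational(1, 2)) = Pow(Add(-105118, Add(Mul(-49, Pow(Add(-1, 4260), -1), Add(12, -355, Mul(12, 126025))), Mul(-1, Pow(-317418, -1)))), Rational(1, 2)) = Pow(Add(-105118, Add(Mul(-49, Pow(4259, -1), Add(12, -355, 1512300)), Mul(-1, Rational(-1, 317418)))), Rational(1, 2)) = Pow(Add(-105118, Add(Mul(-49, Rational(1, 4259), 1511957), Rational(1, 317418))), Rational(1, 2)) = Pow(Add(-105118, Add(Rational(-74085893, 4259), Rational(1, 317418))), Rational(1, 2)) = Pow(Add(-105118, Rational(-23516195980015, 1351883262)), Rational(1, 2)) = Pow(Rational(-165623460714931, 1351883262), Rational(1, 2)) = Mul(Rational(1, 1351883262), I, Pow(223903584335029772384922, Rational(1, 2)))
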